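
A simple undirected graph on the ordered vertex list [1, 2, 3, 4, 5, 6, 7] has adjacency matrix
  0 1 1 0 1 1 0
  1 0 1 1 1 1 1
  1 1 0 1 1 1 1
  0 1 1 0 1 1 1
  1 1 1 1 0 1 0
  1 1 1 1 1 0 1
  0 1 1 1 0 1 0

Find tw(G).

A width-4 tree decomposition is:
Bags: B1 = {1, 2, 3, 5, 6}  B2 = {2, 3, 4, 5, 6}  B3 = {2, 3, 4, 6, 7}
Tree: B1–B2, B2–B3
The largest bag has 5 vertices, giving width 4; this decomposition certifies tw(G) ≤ 4. Conversely, {1, 2, 3, 5, 6} is a clique of size 5, and the vertices of any clique must share a bag in every tree decomposition; so some bag has ≥ 5 vertices and tw(G) ≥ 4. The upper and lower bounds meet at 4, so that is the treewidth.

4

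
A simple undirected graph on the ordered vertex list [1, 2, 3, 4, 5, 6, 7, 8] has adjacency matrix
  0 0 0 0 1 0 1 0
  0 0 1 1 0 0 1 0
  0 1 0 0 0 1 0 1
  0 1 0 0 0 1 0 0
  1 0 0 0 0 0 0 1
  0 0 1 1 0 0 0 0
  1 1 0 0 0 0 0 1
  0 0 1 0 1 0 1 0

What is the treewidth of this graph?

A width-2 tree decomposition is:
Bags: B1 = {2, 4, 6}  B2 = {2, 3, 6}  B3 = {2, 3, 7}  B4 = {3, 7, 8}  B5 = {1, 7, 8}  B6 = {1, 5, 8}
Tree: B1–B2, B2–B3, B3–B4, B4–B5, B5–B6
Every bag has size at most 3, so the width is 3 − 1 = 2 and tw(G) ≤ 2. The edges 4–6–3–2–4 form a cycle, so G is not a tree and its treewidth is at least 2. Therefore the treewidth is 2.

2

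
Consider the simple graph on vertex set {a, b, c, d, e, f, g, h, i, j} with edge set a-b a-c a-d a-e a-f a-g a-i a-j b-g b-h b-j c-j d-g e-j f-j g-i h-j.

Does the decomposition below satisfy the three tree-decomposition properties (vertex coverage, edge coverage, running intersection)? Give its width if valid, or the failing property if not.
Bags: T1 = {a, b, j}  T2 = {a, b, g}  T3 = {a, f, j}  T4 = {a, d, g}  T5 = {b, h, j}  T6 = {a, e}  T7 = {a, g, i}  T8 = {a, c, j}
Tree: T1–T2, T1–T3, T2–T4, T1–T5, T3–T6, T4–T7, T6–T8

No — edge (j,e) lies in no bag.

A tree decomposition must satisfy three properties: every vertex lies in some bag; for every edge, both endpoints lie together in some bag; and for every vertex, the bags containing it form a connected subtree. Here edge (j,e) lies in no bag, so the decomposition is invalid.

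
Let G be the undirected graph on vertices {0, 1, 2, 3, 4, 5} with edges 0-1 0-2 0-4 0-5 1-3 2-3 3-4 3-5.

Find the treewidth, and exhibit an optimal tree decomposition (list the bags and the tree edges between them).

Every bag has size at most 3, so the width is 3 − 1 = 2 and tw(G) ≤ 2. For the lower bound, G contains the cycle 0–2–3–1–0, so G is not a forest; only forests have treewidth ≤ 1, hence tw(G) ≥ 2. Combining the bounds, tw(G) = 2.

Treewidth 2.
One such decomposition:
Bags: B1 = {0, 2, 3}  B2 = {0, 1, 3}  B3 = {0, 3, 4}  B4 = {0, 3, 5}
Tree: B1–B2, B2–B3, B3–B4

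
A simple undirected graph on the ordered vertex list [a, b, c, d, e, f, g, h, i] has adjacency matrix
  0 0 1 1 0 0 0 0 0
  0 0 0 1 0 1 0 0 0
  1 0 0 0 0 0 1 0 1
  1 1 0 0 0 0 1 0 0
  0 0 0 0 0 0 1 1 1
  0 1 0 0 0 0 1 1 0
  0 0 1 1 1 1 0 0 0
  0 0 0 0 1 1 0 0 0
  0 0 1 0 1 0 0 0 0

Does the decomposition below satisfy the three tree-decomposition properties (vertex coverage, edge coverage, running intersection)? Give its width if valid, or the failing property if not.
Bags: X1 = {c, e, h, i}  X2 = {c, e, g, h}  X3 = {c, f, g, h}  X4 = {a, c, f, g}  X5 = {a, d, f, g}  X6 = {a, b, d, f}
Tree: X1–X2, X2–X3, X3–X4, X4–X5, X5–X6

Every vertex of G appears in some bag (union = {a, b, c, d, e, f, g, h, i}); every edge is covered by a bag; and for each vertex v the set of bags containing v is connected in the bag tree. The decomposition is therefore valid. The largest bag has 4 vertices, so the width is 3.

Yes; width 3.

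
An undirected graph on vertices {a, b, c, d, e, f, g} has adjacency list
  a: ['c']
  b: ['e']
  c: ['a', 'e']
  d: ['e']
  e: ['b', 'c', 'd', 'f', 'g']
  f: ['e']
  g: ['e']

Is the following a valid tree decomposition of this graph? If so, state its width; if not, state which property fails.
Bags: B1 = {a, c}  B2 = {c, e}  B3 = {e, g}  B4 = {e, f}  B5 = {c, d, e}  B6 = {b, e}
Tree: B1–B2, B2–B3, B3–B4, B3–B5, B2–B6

No — bags containing vertex c are not connected in the tree.

A tree decomposition must satisfy three properties: every vertex lies in some bag; for every edge, both endpoints lie together in some bag; and for every vertex, the bags containing it form a connected subtree. Here bags containing vertex c are not connected in the tree, so the decomposition is invalid.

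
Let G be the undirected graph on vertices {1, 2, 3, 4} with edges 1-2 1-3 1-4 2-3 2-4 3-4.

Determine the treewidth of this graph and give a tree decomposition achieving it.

A single bag containing all 4 vertices is trivially a valid decomposition of width 3. On the other hand G contains the 4-clique {1, 2, 3, 4}. A clique must lie in a single bag of any decomposition, so no decomposition can have width below 3. The upper and lower bounds meet at 3, so that is the treewidth.

Treewidth 3.
One such decomposition:
Bags: B1 = {1, 2, 3, 4}
Tree: (single bag)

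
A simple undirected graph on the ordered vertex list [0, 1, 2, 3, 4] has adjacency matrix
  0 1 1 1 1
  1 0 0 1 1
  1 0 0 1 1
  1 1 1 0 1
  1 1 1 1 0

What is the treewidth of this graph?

3

A width-3 tree decomposition is:
Bags: B1 = {0, 2, 3, 4}  B2 = {0, 1, 3, 4}
Tree: B1–B2
Every bag has size at most 4, so the width is 4 − 1 = 3 and tw(G) ≤ 3. On the other hand G contains the 4-clique {0, 1, 3, 4}. A clique must lie in a single bag of any decomposition, so no decomposition can have width below 3. The upper and lower bounds meet at 3, so that is the treewidth.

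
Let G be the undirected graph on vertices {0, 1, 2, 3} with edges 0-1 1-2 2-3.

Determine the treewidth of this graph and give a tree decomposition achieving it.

Treewidth 1.
One such decomposition:
Bags: B1 = {1, 2}  B2 = {0, 1}  B3 = {2, 3}
Tree: B1–B2, B1–B3

Each bag holds 2 vertices, so the decomposition has width 1, which upper-bounds the treewidth. Since G has at least one edge (e.g. 1–2), it is not an edgeless graph, so tw(G) ≥ 1. Combining the bounds, tw(G) = 1.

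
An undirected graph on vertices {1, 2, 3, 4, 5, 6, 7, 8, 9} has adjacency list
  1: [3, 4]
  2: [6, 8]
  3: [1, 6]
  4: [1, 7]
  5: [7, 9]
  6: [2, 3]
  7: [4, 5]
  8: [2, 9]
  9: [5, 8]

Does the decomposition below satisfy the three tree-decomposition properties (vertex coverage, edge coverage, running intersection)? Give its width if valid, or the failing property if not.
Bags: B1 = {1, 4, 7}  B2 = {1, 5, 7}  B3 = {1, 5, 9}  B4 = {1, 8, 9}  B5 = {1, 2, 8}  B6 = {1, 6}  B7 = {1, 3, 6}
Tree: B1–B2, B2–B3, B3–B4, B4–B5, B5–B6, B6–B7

A tree decomposition must satisfy three properties: every vertex lies in some bag; for every edge, both endpoints lie together in some bag; and for every vertex, the bags containing it form a connected subtree. Here edge (2,6) lies in no bag, so the decomposition is invalid.

No — edge (2,6) lies in no bag.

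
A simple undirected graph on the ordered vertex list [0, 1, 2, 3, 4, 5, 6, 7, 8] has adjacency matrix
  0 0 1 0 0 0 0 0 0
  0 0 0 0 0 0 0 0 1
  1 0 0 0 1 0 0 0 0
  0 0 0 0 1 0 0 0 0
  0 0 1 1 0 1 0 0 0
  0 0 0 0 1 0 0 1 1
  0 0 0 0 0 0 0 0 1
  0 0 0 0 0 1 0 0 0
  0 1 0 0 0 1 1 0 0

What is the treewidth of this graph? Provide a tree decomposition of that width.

Treewidth 1.
One optimal decomposition is:
Bags: B1 = {5, 7}  B2 = {5, 8}  B3 = {6, 8}  B4 = {4, 5}  B5 = {3, 4}  B6 = {1, 8}  B7 = {2, 4}  B8 = {0, 2}
Tree: B1–B2, B2–B3, B2–B4, B4–B5, B3–B6, B5–B7, B7–B8

Every bag has size at most 2, so the width is 2 − 1 = 1 and tw(G) ≤ 1. Since G has at least one edge (e.g. 5–7), it is not an edgeless graph, so tw(G) ≥ 1. The upper and lower bounds meet at 1, so that is the treewidth.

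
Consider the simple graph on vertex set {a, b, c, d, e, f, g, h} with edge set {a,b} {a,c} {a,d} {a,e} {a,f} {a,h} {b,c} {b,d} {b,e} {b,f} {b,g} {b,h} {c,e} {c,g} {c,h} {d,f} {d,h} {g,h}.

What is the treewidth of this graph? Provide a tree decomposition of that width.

Treewidth 3.
Bags: B1 = {a, b, c, h}  B2 = {a, b, c, e}  B3 = {b, c, g, h}  B4 = {a, b, d, h}  B5 = {a, b, d, f}
Tree: B1–B2, B1–B3, B1–B4, B4–B5

Each bag holds 4 vertices, so the decomposition has width 3, which upper-bounds the treewidth. On the other hand G contains the 4-clique {b, c, g, h}. A clique must lie in a single bag of any decomposition, so no decomposition can have width below 3. Hence tw(G) = 3 exactly.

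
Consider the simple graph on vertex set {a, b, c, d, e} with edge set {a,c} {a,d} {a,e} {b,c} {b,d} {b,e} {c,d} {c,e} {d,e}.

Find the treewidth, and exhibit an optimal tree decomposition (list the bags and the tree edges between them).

Treewidth 3.
One optimal decomposition is:
Bags: B1 = {a, c, d, e}  B2 = {b, c, d, e}
Tree: B1–B2

Each bag holds 4 vertices, so the decomposition has width 3, which upper-bounds the treewidth. On the other hand G contains the 4-clique {a, c, d, e}. A clique must lie in a single bag of any decomposition, so no decomposition can have width below 3. The upper and lower bounds meet at 3, so that is the treewidth.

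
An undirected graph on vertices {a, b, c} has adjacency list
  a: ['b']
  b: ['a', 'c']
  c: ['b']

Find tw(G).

A width-1 tree decomposition is:
Bags: B1 = {a, b}  B2 = {b, c}
Tree: B1–B2
Every bag has size at most 2, so the width is 2 − 1 = 1 and tw(G) ≤ 1. Since G has at least one edge (e.g. a–b), it is not an edgeless graph, so tw(G) ≥ 1. Therefore the treewidth is 1.

1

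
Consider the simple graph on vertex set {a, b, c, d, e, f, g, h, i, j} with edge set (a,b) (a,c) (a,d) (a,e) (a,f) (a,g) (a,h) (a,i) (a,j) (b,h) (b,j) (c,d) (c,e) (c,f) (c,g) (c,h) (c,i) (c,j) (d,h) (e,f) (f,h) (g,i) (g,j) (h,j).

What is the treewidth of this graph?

A width-3 tree decomposition is:
Bags: B1 = {a, c, g, j}  B2 = {a, c, h, j}  B3 = {a, c, f, h}  B4 = {a, c, g, i}  B5 = {a, c, e, f}  B6 = {a, b, h, j}  B7 = {a, c, d, h}
Tree: B1–B2, B2–B3, B1–B4, B3–B5, B2–B6, B3–B7
Every bag has size at most 4, so the width is 4 − 1 = 3 and tw(G) ≤ 3. On the other hand G contains the 4-clique {a, c, g, j}. A clique must lie in a single bag of any decomposition, so no decomposition can have width below 3. The upper and lower bounds meet at 3, so that is the treewidth.

3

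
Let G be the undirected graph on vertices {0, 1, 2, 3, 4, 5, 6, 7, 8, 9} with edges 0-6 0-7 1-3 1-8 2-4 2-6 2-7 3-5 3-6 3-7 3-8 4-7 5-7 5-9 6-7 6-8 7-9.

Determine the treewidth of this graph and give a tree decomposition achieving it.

Each bag holds 3 vertices, so the decomposition has width 2, which upper-bounds the treewidth. Conversely, {1, 3, 8} is a clique of size 3, and the vertices of any clique must share a bag in every tree decomposition; so some bag has ≥ 3 vertices and tw(G) ≥ 2. Hence tw(G) = 2 exactly.

Treewidth 2.
Bags: B1 = {3, 6, 8}  B2 = {3, 6, 7}  B3 = {0, 6, 7}  B4 = {3, 5, 7}  B5 = {1, 3, 8}  B6 = {2, 6, 7}  B7 = {2, 4, 7}  B8 = {5, 7, 9}
Tree: B1–B2, B2–B3, B2–B4, B1–B5, B3–B6, B6–B7, B4–B8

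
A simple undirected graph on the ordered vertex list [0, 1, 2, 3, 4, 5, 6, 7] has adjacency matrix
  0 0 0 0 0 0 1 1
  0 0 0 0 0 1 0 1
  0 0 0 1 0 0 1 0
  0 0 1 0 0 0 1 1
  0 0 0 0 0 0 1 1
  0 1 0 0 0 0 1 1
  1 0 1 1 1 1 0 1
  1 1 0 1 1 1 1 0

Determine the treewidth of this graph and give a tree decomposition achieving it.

Treewidth 2.
Bags: B1 = {3, 6, 7}  B2 = {5, 6, 7}  B3 = {0, 6, 7}  B4 = {1, 5, 7}  B5 = {4, 6, 7}  B6 = {2, 3, 6}
Tree: B1–B2, B2–B3, B2–B4, B2–B5, B1–B6

Each bag holds 3 vertices, so the decomposition has width 2, which upper-bounds the treewidth. Conversely, {1, 5, 7} is a clique of size 3, and the vertices of any clique must share a bag in every tree decomposition; so some bag has ≥ 3 vertices and tw(G) ≥ 2. Combining the bounds, tw(G) = 2.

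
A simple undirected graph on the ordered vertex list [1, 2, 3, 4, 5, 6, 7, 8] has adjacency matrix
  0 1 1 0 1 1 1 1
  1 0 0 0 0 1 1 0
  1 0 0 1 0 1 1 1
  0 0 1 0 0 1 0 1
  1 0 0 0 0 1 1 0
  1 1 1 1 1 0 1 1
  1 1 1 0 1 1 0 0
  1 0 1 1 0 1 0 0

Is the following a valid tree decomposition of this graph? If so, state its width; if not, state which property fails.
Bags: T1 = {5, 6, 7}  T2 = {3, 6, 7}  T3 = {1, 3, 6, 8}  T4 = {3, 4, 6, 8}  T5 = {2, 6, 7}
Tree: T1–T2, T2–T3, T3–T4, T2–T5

A tree decomposition must satisfy three properties: every vertex lies in some bag; for every edge, both endpoints lie together in some bag; and for every vertex, the bags containing it form a connected subtree. Here edge (1,7) lies in no bag, so the decomposition is invalid.

No — edge (1,7) lies in no bag.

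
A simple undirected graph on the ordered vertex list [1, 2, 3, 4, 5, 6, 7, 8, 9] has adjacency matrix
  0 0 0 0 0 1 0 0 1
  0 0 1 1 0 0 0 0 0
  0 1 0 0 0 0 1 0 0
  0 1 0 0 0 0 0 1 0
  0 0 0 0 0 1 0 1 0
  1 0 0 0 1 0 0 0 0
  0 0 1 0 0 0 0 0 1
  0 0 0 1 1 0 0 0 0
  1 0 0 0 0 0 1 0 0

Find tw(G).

2

A width-2 tree decomposition is:
Bags: B1 = {1, 7, 9}  B2 = {1, 6, 7}  B3 = {5, 6, 7}  B4 = {5, 7, 8}  B5 = {4, 7, 8}  B6 = {2, 4, 7}  B7 = {2, 3, 7}
Tree: B1–B2, B2–B3, B3–B4, B4–B5, B5–B6, B6–B7
The largest bag has 3 vertices, giving width 2; this decomposition certifies tw(G) ≤ 2. The edges 7–9–1–6–5–8–4–2–3–7 form a cycle, so G is not a tree and its treewidth is at least 2. Hence tw(G) = 2 exactly.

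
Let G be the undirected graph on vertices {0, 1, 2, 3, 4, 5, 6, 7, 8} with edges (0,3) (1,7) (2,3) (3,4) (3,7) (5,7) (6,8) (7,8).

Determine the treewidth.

A width-1 tree decomposition is:
Bags: B1 = {7, 8}  B2 = {3, 7}  B3 = {3, 4}  B4 = {2, 3}  B5 = {0, 3}  B6 = {5, 7}  B7 = {1, 7}  B8 = {6, 8}
Tree: B1–B2, B2–B3, B3–B4, B4–B5, B1–B6, B6–B7, B1–B8
The largest bag has 2 vertices, giving width 1; this decomposition certifies tw(G) ≤ 1. Since G has at least one edge (e.g. 8–7), it is not an edgeless graph, so tw(G) ≥ 1. The upper and lower bounds meet at 1, so that is the treewidth.

1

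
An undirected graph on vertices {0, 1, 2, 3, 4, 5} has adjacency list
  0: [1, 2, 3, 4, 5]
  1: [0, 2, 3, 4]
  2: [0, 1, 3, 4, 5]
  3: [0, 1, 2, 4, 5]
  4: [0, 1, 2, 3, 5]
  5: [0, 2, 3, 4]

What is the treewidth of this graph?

A width-4 tree decomposition is:
Bags: B1 = {0, 2, 3, 4, 5}  B2 = {0, 1, 2, 3, 4}
Tree: B1–B2
Every bag has size at most 5, so the width is 5 − 1 = 4 and tw(G) ≤ 4. Conversely, {0, 1, 2, 3, 4} is a clique of size 5, and the vertices of any clique must share a bag in every tree decomposition; so some bag has ≥ 5 vertices and tw(G) ≥ 4. Hence tw(G) = 4 exactly.

4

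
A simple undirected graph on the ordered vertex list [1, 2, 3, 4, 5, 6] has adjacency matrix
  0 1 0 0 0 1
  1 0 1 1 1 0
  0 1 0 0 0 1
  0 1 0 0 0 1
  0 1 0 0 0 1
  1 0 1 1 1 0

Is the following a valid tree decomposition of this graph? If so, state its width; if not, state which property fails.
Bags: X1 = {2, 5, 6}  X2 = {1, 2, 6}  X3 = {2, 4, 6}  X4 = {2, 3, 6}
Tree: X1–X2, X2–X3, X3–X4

Yes; width 2.

Checking the three conditions: (i) the bags cover all of {1, 2, 3, 4, 5, 6}; (ii) for each edge, some bag contains both endpoints; (iii) the bags containing any fixed vertex form a subtree. All hold, so the decomposition is valid with width 3 − 1 = 2.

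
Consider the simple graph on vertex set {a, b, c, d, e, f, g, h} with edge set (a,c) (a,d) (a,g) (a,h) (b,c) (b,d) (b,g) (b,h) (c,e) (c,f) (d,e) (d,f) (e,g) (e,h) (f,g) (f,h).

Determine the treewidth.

A width-4 tree decomposition is:
Bags: B1 = {a, c, d, g, h}  B2 = {b, c, d, g, h}  B3 = {c, d, e, g, h}  B4 = {c, d, f, g, h}
Tree: B1–B2, B2–B3, B3–B4
The largest bag has 5 vertices, giving width 4; this decomposition certifies tw(G) ≤ 4. For the lower bound: the 5 vertex sets {a,c}, {b,g}, {d,e}, {h}, {f} are disjoint, each induces a connected subgraph, and every pair is joined by at least one edge of G. Contracting each set to a single vertex therefore yields K_{5} as a minor, and since treewidth is minor-monotone, tw(G) ≥ tw(K_{5}) = 4. Therefore the treewidth is 4.

4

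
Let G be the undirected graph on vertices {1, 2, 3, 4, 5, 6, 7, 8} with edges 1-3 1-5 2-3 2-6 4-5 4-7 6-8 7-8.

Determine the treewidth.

2

A width-2 tree decomposition is:
Bags: B1 = {2, 6, 8}  B2 = {2, 3, 8}  B3 = {1, 3, 8}  B4 = {1, 5, 8}  B5 = {4, 5, 8}  B6 = {4, 7, 8}
Tree: B1–B2, B2–B3, B3–B4, B4–B5, B5–B6
The largest bag has 3 vertices, giving width 2; this decomposition certifies tw(G) ≤ 2. For the lower bound, G contains the cycle 8–6–2–3–1–5–4–7–8, so G is not a forest; only forests have treewidth ≤ 1, hence tw(G) ≥ 2. Combining the bounds, tw(G) = 2.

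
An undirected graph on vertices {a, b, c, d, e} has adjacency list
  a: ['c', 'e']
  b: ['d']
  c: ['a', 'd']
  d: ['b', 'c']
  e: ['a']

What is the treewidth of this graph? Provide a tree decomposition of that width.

Every bag has size at most 2, so the width is 2 − 1 = 1 and tw(G) ≤ 1. G has an edge, so its treewidth is at least 1. Combining the bounds, tw(G) = 1.

Treewidth 1.
One optimal decomposition is:
Bags: B1 = {a, e}  B2 = {a, c}  B3 = {c, d}  B4 = {b, d}
Tree: B1–B2, B2–B3, B3–B4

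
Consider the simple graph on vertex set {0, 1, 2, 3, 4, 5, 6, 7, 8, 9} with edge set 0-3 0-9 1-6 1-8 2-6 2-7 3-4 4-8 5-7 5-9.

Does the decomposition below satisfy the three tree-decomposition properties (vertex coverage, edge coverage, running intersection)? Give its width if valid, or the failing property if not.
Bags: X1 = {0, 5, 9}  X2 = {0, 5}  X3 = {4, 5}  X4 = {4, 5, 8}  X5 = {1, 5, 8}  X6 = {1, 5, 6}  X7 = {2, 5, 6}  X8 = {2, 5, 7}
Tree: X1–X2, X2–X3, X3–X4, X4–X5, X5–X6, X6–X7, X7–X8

No — vertex 3 appears in no bag.

A tree decomposition must satisfy three properties: every vertex lies in some bag; for every edge, both endpoints lie together in some bag; and for every vertex, the bags containing it form a connected subtree. Here vertex 3 appears in no bag, so the decomposition is invalid.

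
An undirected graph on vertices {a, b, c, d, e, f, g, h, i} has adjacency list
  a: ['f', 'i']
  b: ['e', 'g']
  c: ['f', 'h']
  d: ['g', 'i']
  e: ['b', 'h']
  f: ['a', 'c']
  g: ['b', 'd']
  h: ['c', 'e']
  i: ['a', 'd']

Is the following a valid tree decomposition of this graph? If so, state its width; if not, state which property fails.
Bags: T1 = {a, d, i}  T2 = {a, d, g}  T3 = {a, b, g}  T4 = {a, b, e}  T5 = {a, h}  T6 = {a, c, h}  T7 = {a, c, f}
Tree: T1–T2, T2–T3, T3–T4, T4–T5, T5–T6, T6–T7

No — edge (e,h) lies in no bag.

A tree decomposition must satisfy three properties: every vertex lies in some bag; for every edge, both endpoints lie together in some bag; and for every vertex, the bags containing it form a connected subtree. Here edge (e,h) lies in no bag, so the decomposition is invalid.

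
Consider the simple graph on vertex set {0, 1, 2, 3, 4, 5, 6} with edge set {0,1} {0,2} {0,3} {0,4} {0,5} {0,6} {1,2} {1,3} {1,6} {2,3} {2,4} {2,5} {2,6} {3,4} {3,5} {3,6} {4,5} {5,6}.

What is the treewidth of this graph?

4

A width-4 tree decomposition is:
Bags: B1 = {0, 1, 2, 3, 6}  B2 = {0, 2, 3, 5, 6}  B3 = {0, 2, 3, 4, 5}
Tree: B1–B2, B2–B3
Every bag has size at most 5, so the width is 5 − 1 = 4 and tw(G) ≤ 4. On the other hand G contains the 5-clique {0, 1, 2, 3, 6}. A clique must lie in a single bag of any decomposition, so no decomposition can have width below 4. Hence tw(G) = 4 exactly.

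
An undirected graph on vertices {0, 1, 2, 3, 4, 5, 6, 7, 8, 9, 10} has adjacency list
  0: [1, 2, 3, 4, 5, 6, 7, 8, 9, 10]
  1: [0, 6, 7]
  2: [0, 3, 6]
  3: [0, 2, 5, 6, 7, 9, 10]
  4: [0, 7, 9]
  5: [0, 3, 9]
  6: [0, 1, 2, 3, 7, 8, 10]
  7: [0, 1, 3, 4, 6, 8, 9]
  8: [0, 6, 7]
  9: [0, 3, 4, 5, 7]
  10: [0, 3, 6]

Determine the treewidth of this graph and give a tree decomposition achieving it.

The largest bag has 4 vertices, giving width 3; this decomposition certifies tw(G) ≤ 3. For the lower bound, the 4 vertices {0, 6, 7, 8} are pairwise adjacent, and any tree decomposition puts a clique entirely inside one bag — forcing width ≥ 3. Hence tw(G) = 3 exactly.

Treewidth 3.
One such decomposition:
Bags: B1 = {0, 3, 6, 10}  B2 = {0, 3, 6, 7}  B3 = {0, 1, 6, 7}  B4 = {0, 6, 7, 8}  B5 = {0, 3, 7, 9}  B6 = {0, 4, 7, 9}  B7 = {0, 3, 5, 9}  B8 = {0, 2, 3, 6}
Tree: B1–B2, B2–B3, B3–B4, B2–B5, B5–B6, B5–B7, B2–B8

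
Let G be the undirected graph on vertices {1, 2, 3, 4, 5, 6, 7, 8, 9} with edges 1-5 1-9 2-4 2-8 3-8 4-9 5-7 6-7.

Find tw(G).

A width-1 tree decomposition is:
Bags: B1 = {6, 7}  B2 = {5, 7}  B3 = {1, 5}  B4 = {1, 9}  B5 = {4, 9}  B6 = {2, 4}  B7 = {2, 8}  B8 = {3, 8}
Tree: B1–B2, B2–B3, B3–B4, B4–B5, B5–B6, B6–B7, B7–B8
The largest bag has 2 vertices, giving width 1; this decomposition certifies tw(G) ≤ 1. Since G has at least one edge (e.g. 6–7), it is not an edgeless graph, so tw(G) ≥ 1. Therefore the treewidth is 1.

1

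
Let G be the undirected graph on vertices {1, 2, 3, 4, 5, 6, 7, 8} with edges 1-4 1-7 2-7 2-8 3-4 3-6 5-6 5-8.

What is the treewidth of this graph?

2

A width-2 tree decomposition is:
Bags: B1 = {2, 5, 8}  B2 = {2, 5, 6}  B3 = {2, 3, 6}  B4 = {2, 3, 4}  B5 = {1, 2, 4}  B6 = {1, 2, 7}
Tree: B1–B2, B2–B3, B3–B4, B4–B5, B5–B6
The largest bag has 3 vertices, giving width 2; this decomposition certifies tw(G) ≤ 2. Since 2–8–5–6–3–4–1–7–2 is a cycle in G, G is not acyclic. Forests are exactly the graphs of treewidth ≤ 1, so tw(G) ≥ 2. Hence tw(G) = 2 exactly.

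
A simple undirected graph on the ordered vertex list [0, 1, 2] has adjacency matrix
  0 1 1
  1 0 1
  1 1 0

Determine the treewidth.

2

A width-2 tree decomposition is:
Bags: B1 = {0, 1, 2}
Tree: (single bag)
With just one bag of size 3, the width is 3 − 1 = 2, so tw(G) ≤ 2. On the other hand G contains the 3-clique {0, 1, 2}. A clique must lie in a single bag of any decomposition, so no decomposition can have width below 2. Combining the bounds, tw(G) = 2.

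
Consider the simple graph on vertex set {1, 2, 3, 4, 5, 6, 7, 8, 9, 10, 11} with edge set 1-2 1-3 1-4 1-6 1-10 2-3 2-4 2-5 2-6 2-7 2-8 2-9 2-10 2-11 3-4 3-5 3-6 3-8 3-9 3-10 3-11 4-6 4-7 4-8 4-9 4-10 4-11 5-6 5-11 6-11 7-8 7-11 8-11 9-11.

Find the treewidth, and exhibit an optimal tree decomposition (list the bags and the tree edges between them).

Treewidth 4.
One such decomposition:
Bags: B1 = {1, 2, 3, 4, 6}  B2 = {2, 3, 4, 6, 11}  B3 = {1, 2, 3, 4, 10}  B4 = {2, 3, 4, 8, 11}  B5 = {2, 3, 5, 6, 11}  B6 = {2, 4, 7, 8, 11}  B7 = {2, 3, 4, 9, 11}
Tree: B1–B2, B1–B3, B2–B4, B2–B5, B4–B6, B4–B7

Each bag holds 5 vertices, so the decomposition has width 4, which upper-bounds the treewidth. For the lower bound, the 5 vertices {1, 2, 3, 4, 10} are pairwise adjacent, and any tree decomposition puts a clique entirely inside one bag — forcing width ≥ 4. Combining the bounds, tw(G) = 4.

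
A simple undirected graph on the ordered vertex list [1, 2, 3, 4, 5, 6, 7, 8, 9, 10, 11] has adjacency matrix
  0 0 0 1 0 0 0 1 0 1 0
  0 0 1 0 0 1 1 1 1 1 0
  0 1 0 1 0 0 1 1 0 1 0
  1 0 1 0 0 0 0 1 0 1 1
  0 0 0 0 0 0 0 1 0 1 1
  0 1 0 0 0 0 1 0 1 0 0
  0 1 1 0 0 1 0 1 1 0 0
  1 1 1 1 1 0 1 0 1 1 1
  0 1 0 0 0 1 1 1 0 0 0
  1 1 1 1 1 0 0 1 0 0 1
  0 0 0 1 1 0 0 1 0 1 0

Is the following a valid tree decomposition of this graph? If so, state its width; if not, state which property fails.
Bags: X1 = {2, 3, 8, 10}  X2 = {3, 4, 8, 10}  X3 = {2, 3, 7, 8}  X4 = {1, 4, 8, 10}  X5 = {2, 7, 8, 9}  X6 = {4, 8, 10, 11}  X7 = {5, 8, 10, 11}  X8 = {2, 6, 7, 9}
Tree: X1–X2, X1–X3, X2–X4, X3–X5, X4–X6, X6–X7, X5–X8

Checking the three conditions: (i) the bags cover all of {1, 2, 3, 4, 5, 6, 7, 8, 9, 10, 11}; (ii) for each edge, some bag contains both endpoints; (iii) the bags containing any fixed vertex form a subtree. All hold, so the decomposition is valid with width 4 − 1 = 3.

Yes; width 3.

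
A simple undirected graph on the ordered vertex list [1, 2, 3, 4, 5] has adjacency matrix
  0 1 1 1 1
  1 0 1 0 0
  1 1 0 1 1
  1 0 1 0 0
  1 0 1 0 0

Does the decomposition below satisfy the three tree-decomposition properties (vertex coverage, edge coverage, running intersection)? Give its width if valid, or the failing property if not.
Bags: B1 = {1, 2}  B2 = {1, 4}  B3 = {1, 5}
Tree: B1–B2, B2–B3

A tree decomposition must satisfy three properties: every vertex lies in some bag; for every edge, both endpoints lie together in some bag; and for every vertex, the bags containing it form a connected subtree. Here vertex 3 appears in no bag, so the decomposition is invalid.

No — vertex 3 appears in no bag.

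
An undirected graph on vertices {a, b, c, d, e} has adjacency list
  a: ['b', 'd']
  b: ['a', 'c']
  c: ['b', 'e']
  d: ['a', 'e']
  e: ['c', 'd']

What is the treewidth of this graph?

A width-2 tree decomposition is:
Bags: B1 = {a, b, d}  B2 = {b, c, d}  B3 = {c, d, e}
Tree: B1–B2, B2–B3
The largest bag has 3 vertices, giving width 2; this decomposition certifies tw(G) ≤ 2. For the lower bound, G contains the cycle d–a–b–c–e–d, so G is not a forest; only forests have treewidth ≤ 1, hence tw(G) ≥ 2. The upper and lower bounds meet at 2, so that is the treewidth.

2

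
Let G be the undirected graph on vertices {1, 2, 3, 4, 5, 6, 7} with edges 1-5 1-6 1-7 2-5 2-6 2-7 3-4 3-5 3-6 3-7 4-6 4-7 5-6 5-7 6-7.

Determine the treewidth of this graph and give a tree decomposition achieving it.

Every bag has size at most 4, so the width is 4 − 1 = 3 and tw(G) ≤ 3. Conversely, {3, 4, 6, 7} is a clique of size 4, and the vertices of any clique must share a bag in every tree decomposition; so some bag has ≥ 4 vertices and tw(G) ≥ 3. Combining the bounds, tw(G) = 3.

Treewidth 3.
One optimal decomposition is:
Bags: B1 = {2, 5, 6, 7}  B2 = {1, 5, 6, 7}  B3 = {3, 5, 6, 7}  B4 = {3, 4, 6, 7}
Tree: B1–B2, B1–B3, B3–B4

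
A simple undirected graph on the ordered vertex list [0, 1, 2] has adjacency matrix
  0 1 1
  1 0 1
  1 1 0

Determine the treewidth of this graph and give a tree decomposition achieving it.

Treewidth 2.
One optimal decomposition is:
Bags: B1 = {0, 1, 2}
Tree: (single bag)

With just one bag of size 3, the width is 3 − 1 = 2, so tw(G) ≤ 2. Conversely, {0, 1, 2} is a clique of size 3, and the vertices of any clique must share a bag in every tree decomposition; so some bag has ≥ 3 vertices and tw(G) ≥ 2. Combining the bounds, tw(G) = 2.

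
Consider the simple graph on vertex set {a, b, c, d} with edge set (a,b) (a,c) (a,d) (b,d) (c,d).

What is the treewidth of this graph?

A width-2 tree decomposition is:
Bags: B1 = {a, c, d}  B2 = {a, b, d}
Tree: B1–B2
Every bag has size at most 3, so the width is 3 − 1 = 2 and tw(G) ≤ 2. For the lower bound, the 3 vertices {a, c, d} are pairwise adjacent, and any tree decomposition puts a clique entirely inside one bag — forcing width ≥ 2. Combining the bounds, tw(G) = 2.

2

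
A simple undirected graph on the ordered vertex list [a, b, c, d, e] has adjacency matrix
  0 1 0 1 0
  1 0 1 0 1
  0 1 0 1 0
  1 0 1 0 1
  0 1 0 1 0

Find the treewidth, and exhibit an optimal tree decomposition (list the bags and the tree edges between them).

Each bag holds 3 vertices, so the decomposition has width 2, which upper-bounds the treewidth. The edges a–d–c–b–a form a cycle, so G is not a tree and its treewidth is at least 2. Hence tw(G) = 2 exactly.

Treewidth 2.
One optimal decomposition is:
Bags: B1 = {a, b, d}  B2 = {b, c, d}  B3 = {b, d, e}
Tree: B1–B2, B2–B3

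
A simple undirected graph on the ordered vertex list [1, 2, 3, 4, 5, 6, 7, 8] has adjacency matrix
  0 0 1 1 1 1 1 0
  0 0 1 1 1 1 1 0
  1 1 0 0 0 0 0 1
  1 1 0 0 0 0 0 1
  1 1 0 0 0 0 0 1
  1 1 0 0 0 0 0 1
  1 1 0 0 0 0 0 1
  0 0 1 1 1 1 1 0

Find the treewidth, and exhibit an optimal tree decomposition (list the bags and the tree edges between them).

Every bag has size at most 4, so the width is 4 − 1 = 3 and tw(G) ≤ 3. For the lower bound: the 4 vertex sets {4,8}, {1,5}, {2}, {6} are disjoint, each induces a connected subgraph, and every pair is joined by at least one edge of G. Contracting each set to a single vertex therefore yields K_{4} as a minor, and since treewidth is minor-monotone, tw(G) ≥ tw(K_{4}) = 3. Therefore the treewidth is 3.

Treewidth 3.
Bags: B1 = {1, 2, 4, 8}  B2 = {1, 2, 5, 8}  B3 = {1, 2, 6, 8}  B4 = {1, 2, 3, 8}  B5 = {1, 2, 7, 8}
Tree: B1–B2, B2–B3, B3–B4, B4–B5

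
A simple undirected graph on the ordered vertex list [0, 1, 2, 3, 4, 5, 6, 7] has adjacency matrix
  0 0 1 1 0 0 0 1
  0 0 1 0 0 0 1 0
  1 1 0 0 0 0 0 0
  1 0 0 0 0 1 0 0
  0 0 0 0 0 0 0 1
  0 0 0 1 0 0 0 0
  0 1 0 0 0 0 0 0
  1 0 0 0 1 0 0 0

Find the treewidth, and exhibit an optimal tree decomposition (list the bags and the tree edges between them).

Treewidth 1.
Bags: B1 = {0, 2}  B2 = {1, 2}  B3 = {0, 3}  B4 = {0, 7}  B5 = {4, 7}  B6 = {1, 6}  B7 = {3, 5}
Tree: B1–B2, B1–B3, B3–B4, B4–B5, B2–B6, B3–B7

The largest bag has 2 vertices, giving width 1; this decomposition certifies tw(G) ≤ 1. Since G has at least one edge (e.g. 0–2), it is not an edgeless graph, so tw(G) ≥ 1. Therefore the treewidth is 1.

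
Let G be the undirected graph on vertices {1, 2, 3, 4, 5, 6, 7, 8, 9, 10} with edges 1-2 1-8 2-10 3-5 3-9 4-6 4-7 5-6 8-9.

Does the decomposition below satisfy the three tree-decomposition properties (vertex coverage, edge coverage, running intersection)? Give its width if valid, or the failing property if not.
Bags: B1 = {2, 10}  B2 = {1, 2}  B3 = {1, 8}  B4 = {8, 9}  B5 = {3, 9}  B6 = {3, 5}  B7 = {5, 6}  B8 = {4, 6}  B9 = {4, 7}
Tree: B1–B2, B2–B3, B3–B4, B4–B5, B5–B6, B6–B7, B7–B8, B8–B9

Yes; width 1.

Every vertex of G appears in some bag (union = {1, 2, 3, 4, 5, 6, 7, 8, 9, 10}); every edge is covered by a bag; and for each vertex v the set of bags containing v is connected in the bag tree. The decomposition is therefore valid. The largest bag has 2 vertices, so the width is 1.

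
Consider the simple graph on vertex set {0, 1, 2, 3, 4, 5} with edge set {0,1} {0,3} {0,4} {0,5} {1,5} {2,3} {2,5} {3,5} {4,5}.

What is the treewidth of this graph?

A width-2 tree decomposition is:
Bags: B1 = {2, 3, 5}  B2 = {0, 3, 5}  B3 = {0, 1, 5}  B4 = {0, 4, 5}
Tree: B1–B2, B2–B3, B2–B4
The largest bag has 3 vertices, giving width 2; this decomposition certifies tw(G) ≤ 2. Conversely, {0, 1, 5} is a clique of size 3, and the vertices of any clique must share a bag in every tree decomposition; so some bag has ≥ 3 vertices and tw(G) ≥ 2. Therefore the treewidth is 2.

2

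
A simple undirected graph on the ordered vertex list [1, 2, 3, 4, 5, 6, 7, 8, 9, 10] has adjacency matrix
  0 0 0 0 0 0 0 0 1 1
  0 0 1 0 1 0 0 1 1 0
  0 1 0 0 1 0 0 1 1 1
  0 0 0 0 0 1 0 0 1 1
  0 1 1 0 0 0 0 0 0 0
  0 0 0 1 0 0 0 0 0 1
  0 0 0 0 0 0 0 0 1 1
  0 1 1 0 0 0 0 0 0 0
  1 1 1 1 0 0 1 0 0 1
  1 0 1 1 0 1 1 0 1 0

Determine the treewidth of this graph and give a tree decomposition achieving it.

Treewidth 2.
One such decomposition:
Bags: B1 = {3, 9, 10}  B2 = {1, 9, 10}  B3 = {7, 9, 10}  B4 = {4, 9, 10}  B5 = {4, 6, 10}  B6 = {2, 3, 9}  B7 = {2, 3, 5}  B8 = {2, 3, 8}
Tree: B1–B2, B1–B3, B1–B4, B4–B5, B1–B6, B6–B7, B7–B8

Each bag holds 3 vertices, so the decomposition has width 2, which upper-bounds the treewidth. For the lower bound, the 3 vertices {2, 3, 8} are pairwise adjacent, and any tree decomposition puts a clique entirely inside one bag — forcing width ≥ 2. Combining the bounds, tw(G) = 2.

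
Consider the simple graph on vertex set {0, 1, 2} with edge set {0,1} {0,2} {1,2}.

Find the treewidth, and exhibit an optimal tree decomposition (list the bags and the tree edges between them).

Treewidth 2.
One such decomposition:
Bags: B1 = {0, 1, 2}
Tree: (single bag)

A single bag containing all 3 vertices is trivially a valid decomposition of width 2. Conversely, {0, 1, 2} is a clique of size 3, and the vertices of any clique must share a bag in every tree decomposition; so some bag has ≥ 3 vertices and tw(G) ≥ 2. The upper and lower bounds meet at 2, so that is the treewidth.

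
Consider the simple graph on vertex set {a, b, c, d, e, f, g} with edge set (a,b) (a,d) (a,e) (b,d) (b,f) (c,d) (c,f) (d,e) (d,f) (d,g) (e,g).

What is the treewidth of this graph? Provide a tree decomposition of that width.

Treewidth 2.
Bags: B1 = {a, b, d}  B2 = {b, d, f}  B3 = {a, d, e}  B4 = {c, d, f}  B5 = {d, e, g}
Tree: B1–B2, B1–B3, B2–B4, B3–B5

Each bag holds 3 vertices, so the decomposition has width 2, which upper-bounds the treewidth. Conversely, {d, e, g} is a clique of size 3, and the vertices of any clique must share a bag in every tree decomposition; so some bag has ≥ 3 vertices and tw(G) ≥ 2. Combining the bounds, tw(G) = 2.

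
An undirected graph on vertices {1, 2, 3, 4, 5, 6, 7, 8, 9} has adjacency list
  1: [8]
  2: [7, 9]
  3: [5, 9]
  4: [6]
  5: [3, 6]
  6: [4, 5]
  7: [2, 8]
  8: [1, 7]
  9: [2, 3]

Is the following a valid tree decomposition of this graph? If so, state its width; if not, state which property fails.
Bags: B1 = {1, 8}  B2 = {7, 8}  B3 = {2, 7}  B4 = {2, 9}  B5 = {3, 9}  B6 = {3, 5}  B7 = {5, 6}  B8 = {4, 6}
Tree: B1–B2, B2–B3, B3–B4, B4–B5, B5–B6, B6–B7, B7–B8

Yes; width 1.

Vertex coverage: the bags together contain {1, 2, 3, 4, 5, 6, 7, 8, 9}, the full vertex set. Edge coverage: each edge of G has both endpoints in at least one bag. Running intersection: for every vertex, the bags containing it form a connected subtree. All three properties hold, so this is a valid tree decomposition of width max|bag| − 1 = 1, and hence tw(G) ≤ 1.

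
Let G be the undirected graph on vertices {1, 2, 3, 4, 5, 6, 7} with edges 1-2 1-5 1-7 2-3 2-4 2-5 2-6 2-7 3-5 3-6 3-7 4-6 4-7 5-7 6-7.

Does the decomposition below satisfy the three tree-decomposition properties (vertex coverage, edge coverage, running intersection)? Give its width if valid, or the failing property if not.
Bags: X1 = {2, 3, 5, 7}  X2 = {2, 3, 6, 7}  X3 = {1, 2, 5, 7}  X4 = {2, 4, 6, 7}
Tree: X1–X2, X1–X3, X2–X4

Every vertex of G appears in some bag (union = {1, 2, 3, 4, 5, 6, 7}); every edge is covered by a bag; and for each vertex v the set of bags containing v is connected in the bag tree. The decomposition is therefore valid. The largest bag has 4 vertices, so the width is 3.

Yes; width 3.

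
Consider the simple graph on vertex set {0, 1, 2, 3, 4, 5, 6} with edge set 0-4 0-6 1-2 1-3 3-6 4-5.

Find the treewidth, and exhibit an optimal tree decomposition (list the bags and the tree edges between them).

Every bag has size at most 2, so the width is 2 − 1 = 1 and tw(G) ≤ 1. Any graph with an edge has treewidth ≥ 1, and G has the edge 5–4. Therefore the treewidth is 1.

Treewidth 1.
Bags: B1 = {4, 5}  B2 = {0, 4}  B3 = {0, 6}  B4 = {3, 6}  B5 = {1, 3}  B6 = {1, 2}
Tree: B1–B2, B2–B3, B3–B4, B4–B5, B5–B6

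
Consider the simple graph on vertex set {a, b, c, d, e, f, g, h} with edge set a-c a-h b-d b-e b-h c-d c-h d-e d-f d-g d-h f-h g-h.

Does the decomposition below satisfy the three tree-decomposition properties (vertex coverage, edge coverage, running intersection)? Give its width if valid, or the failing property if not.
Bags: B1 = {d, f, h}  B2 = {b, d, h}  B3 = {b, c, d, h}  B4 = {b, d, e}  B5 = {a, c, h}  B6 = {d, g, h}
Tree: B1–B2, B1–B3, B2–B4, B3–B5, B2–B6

No — bags containing vertex b are not connected in the tree.

A tree decomposition must satisfy three properties: every vertex lies in some bag; for every edge, both endpoints lie together in some bag; and for every vertex, the bags containing it form a connected subtree. Here bags containing vertex b are not connected in the tree, so the decomposition is invalid.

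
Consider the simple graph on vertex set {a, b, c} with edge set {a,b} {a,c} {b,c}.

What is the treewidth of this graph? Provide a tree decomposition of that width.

A single bag containing all 3 vertices is trivially a valid decomposition of width 2. On the other hand G contains the 3-clique {a, b, c}. A clique must lie in a single bag of any decomposition, so no decomposition can have width below 2. Therefore the treewidth is 2.

Treewidth 2.
One optimal decomposition is:
Bags: B1 = {a, b, c}
Tree: (single bag)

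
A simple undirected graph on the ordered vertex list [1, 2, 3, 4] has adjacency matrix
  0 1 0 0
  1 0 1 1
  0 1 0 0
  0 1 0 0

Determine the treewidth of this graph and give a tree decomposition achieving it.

Treewidth 1.
Bags: B1 = {2, 4}  B2 = {2, 3}  B3 = {1, 2}
Tree: B1–B2, B2–B3

Each bag holds 2 vertices, so the decomposition has width 1, which upper-bounds the treewidth. Since G has at least one edge (e.g. 4–2), it is not an edgeless graph, so tw(G) ≥ 1. Hence tw(G) = 1 exactly.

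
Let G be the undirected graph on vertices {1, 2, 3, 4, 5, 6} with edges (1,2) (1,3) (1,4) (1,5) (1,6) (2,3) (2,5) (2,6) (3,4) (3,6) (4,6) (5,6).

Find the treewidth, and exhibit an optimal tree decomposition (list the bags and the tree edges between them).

Each bag holds 4 vertices, so the decomposition has width 3, which upper-bounds the treewidth. Conversely, {1, 2, 3, 6} is a clique of size 4, and the vertices of any clique must share a bag in every tree decomposition; so some bag has ≥ 4 vertices and tw(G) ≥ 3. Hence tw(G) = 3 exactly.

Treewidth 3.
Bags: B1 = {1, 2, 3, 6}  B2 = {1, 2, 5, 6}  B3 = {1, 3, 4, 6}
Tree: B1–B2, B1–B3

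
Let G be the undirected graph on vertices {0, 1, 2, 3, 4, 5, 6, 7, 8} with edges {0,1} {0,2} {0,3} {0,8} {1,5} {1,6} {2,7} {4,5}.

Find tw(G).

1

A width-1 tree decomposition is:
Bags: B1 = {1, 5}  B2 = {0, 1}  B3 = {0, 8}  B4 = {0, 2}  B5 = {4, 5}  B6 = {0, 3}  B7 = {1, 6}  B8 = {2, 7}
Tree: B1–B2, B2–B3, B2–B4, B1–B5, B3–B6, B2–B7, B4–B8
Each bag holds 2 vertices, so the decomposition has width 1, which upper-bounds the treewidth. Since G has at least one edge (e.g. 1–5), it is not an edgeless graph, so tw(G) ≥ 1. Therefore the treewidth is 1.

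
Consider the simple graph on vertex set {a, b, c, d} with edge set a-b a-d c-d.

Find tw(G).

A width-1 tree decomposition is:
Bags: B1 = {a, d}  B2 = {a, b}  B3 = {c, d}
Tree: B1–B2, B1–B3
Each bag holds 2 vertices, so the decomposition has width 1, which upper-bounds the treewidth. Since G has at least one edge (e.g. a–d), it is not an edgeless graph, so tw(G) ≥ 1. Hence tw(G) = 1 exactly.

1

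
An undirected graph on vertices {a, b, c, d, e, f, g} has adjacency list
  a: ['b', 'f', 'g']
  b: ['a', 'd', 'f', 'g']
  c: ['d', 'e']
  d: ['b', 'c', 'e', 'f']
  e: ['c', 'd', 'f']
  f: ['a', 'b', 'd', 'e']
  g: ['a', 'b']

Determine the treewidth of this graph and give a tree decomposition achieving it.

Treewidth 2.
Bags: B1 = {a, b, f}  B2 = {b, d, f}  B3 = {a, b, g}  B4 = {d, e, f}  B5 = {c, d, e}
Tree: B1–B2, B1–B3, B2–B4, B4–B5

Each bag holds 3 vertices, so the decomposition has width 2, which upper-bounds the treewidth. Conversely, {c, d, e} is a clique of size 3, and the vertices of any clique must share a bag in every tree decomposition; so some bag has ≥ 3 vertices and tw(G) ≥ 2. Therefore the treewidth is 2.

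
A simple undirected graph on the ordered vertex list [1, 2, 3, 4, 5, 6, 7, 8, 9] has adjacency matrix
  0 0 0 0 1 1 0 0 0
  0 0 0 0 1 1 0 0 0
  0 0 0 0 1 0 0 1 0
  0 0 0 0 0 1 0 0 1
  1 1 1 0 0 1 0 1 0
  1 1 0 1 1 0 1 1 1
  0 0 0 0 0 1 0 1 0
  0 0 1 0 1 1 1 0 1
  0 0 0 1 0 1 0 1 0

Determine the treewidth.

2

A width-2 tree decomposition is:
Bags: B1 = {2, 5, 6}  B2 = {5, 6, 8}  B3 = {6, 8, 9}  B4 = {3, 5, 8}  B5 = {1, 5, 6}  B6 = {4, 6, 9}  B7 = {6, 7, 8}
Tree: B1–B2, B2–B3, B2–B4, B1–B5, B3–B6, B2–B7
The largest bag has 3 vertices, giving width 2; this decomposition certifies tw(G) ≤ 2. On the other hand G contains the 3-clique {3, 5, 8}. A clique must lie in a single bag of any decomposition, so no decomposition can have width below 2. The upper and lower bounds meet at 2, so that is the treewidth.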